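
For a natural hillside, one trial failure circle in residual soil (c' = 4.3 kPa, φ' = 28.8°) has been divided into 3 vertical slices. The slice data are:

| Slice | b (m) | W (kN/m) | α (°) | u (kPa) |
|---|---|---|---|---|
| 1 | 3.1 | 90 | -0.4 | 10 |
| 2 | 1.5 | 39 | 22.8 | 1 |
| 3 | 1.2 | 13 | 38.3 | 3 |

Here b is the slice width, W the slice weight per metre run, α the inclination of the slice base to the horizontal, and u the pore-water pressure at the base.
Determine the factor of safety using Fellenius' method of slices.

Ordinary method of slices: FS = Σ[c'·Δl_i + (W_i cosα_i − u_i·Δl_i)·tanφ'] / Σ W_i sinα_i, with Δl_i = b_i / cosα_i.
Slice 1: Δl = 3.1/cos(-0.4°) = 3.100 m; N'_1 = 90·cos(-0.4°) − 10·3.100 = 59.0; c'Δl = 13.33; W sinα = -0.6
Slice 2: Δl = 1.5/cos22.8° = 1.627 m; N'_2 = 39·cos22.8° − 1·1.627 = 34.3; c'Δl = 7.00; W sinα = 15.1
Slice 3: Δl = 1.2/cos38.3° = 1.529 m; N'_3 = 13·cos38.3° − 3·1.529 = 5.6; c'Δl = 6.58; W sinα = 8.1
Σc'Δl = 26.9 kN/m; ΣN' = 98.9 kN/m; ΣW sinα = 22.5 kN/m
Resisting = 26.9 + 98.9·tan28.8° = 26.9 + 54.4 = 81.3 kN/m
FS = 81.3 / 22.5 = 3.606

FS = 3.61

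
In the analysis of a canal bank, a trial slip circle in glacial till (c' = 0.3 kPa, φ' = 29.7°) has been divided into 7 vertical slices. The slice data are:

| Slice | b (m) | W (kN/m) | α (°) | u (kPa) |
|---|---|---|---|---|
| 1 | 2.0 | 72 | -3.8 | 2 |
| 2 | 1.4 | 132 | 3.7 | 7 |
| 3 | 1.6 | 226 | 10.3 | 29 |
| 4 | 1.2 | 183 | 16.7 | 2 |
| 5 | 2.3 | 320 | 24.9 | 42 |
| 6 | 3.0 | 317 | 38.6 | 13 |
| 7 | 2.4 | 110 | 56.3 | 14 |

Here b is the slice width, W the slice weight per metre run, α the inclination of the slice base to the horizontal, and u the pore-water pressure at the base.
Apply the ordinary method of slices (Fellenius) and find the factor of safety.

Ordinary method of slices: FS = Σ[c'·Δl_i + (W_i cosα_i − u_i·Δl_i)·tanφ'] / Σ W_i sinα_i, with Δl_i = b_i / cosα_i.
Slice 1: Δl = 2.0/cos(-3.8°) = 2.004 m; N'_1 = 72·cos(-3.8°) − 2·2.004 = 67.8; c'Δl = 0.60; W sinα = -4.8
Slice 2: Δl = 1.4/cos3.7° = 1.403 m; N'_2 = 132·cos3.7° − 7·1.403 = 121.9; c'Δl = 0.42; W sinα = 8.5
Slice 3: Δl = 1.6/cos10.3° = 1.626 m; N'_3 = 226·cos10.3° − 29·1.626 = 175.2; c'Δl = 0.49; W sinα = 40.4
Slice 4: Δl = 1.2/cos16.7° = 1.253 m; N'_4 = 183·cos16.7° − 2·1.253 = 172.8; c'Δl = 0.38; W sinα = 52.6
Slice 5: Δl = 2.3/cos24.9° = 2.536 m; N'_5 = 320·cos24.9° − 42·2.536 = 183.8; c'Δl = 0.76; W sinα = 134.7
Slice 6: Δl = 3.0/cos38.6° = 3.839 m; N'_6 = 317·cos38.6° − 13·3.839 = 197.8; c'Δl = 1.15; W sinα = 197.8
Slice 7: Δl = 2.4/cos56.3° = 4.326 m; N'_7 = 110·cos56.3° − 14·4.326 = 0.5; c'Δl = 1.30; W sinα = 91.5
Σc'Δl = 5.1 kN/m; ΣN' = 919.8 kN/m; ΣW sinα = 520.8 kN/m
Resisting = 5.1 + 919.8·tan29.7° = 5.1 + 524.6 = 529.7 kN/m
FS = 529.7 / 520.8 = 1.017

FS = 1.02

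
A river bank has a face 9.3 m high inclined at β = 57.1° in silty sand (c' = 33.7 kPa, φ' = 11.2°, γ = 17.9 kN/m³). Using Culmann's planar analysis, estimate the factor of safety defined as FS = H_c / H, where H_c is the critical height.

FS = 2.19

H_c = (4c'/γ) · sinβ cosφ' / [1 − cos(β − φ')]
    = (4·33.7/17.9) · sin57.1°·cos11.2° / [1 − cos45.9°]
    = 7.531 · 0.8236 / 0.3041 = 20.40 m
FS = H_c / H = 20.40 / 9.3 = 2.193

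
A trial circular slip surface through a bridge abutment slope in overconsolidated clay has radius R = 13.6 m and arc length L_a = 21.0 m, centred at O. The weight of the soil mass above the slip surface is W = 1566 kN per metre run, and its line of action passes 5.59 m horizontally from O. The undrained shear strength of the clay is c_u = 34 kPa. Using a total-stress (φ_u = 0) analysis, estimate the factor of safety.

FS = 1.11

Taking moments about the centre O, the resisting moment is provided by the undrained shear strength acting along the arc:
M_R = c_u·L_a·R = 34·21.00·13.6 = 9710.4 kN·m/m
M_D = W·d = 1566·5.59 = 8753.9 kN·m/m
FS = M_R / M_D = 9710.4 / 8753.9 = 1.109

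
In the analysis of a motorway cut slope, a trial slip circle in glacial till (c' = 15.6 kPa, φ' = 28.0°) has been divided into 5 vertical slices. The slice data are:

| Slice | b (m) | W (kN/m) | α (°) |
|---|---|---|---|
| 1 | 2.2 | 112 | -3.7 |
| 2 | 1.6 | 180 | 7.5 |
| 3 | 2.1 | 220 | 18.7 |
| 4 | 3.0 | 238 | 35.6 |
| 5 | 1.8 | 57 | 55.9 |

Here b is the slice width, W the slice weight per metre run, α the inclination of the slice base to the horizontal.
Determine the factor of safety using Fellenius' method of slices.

Ordinary method of slices: FS = Σ[c'·Δl_i + (W_i cosα_i)·tanφ'] / Σ W_i sinα_i, with Δl_i = b_i / cosα_i.
Slice 1: Δl = 2.2/cos(-3.7°) = 2.205 m; N'_1 = 112·cos(-3.7°) = 111.8; c'Δl = 34.39; W sinα = -7.2
Slice 2: Δl = 1.6/cos7.5° = 1.614 m; N'_2 = 180·cos7.5° = 178.5; c'Δl = 25.18; W sinα = 23.5
Slice 3: Δl = 2.1/cos18.7° = 2.217 m; N'_3 = 220·cos18.7° = 208.4; c'Δl = 34.59; W sinα = 70.5
Slice 4: Δl = 3.0/cos35.6° = 3.690 m; N'_4 = 238·cos35.6° = 193.5; c'Δl = 57.56; W sinα = 138.5
Slice 5: Δl = 1.8/cos55.9° = 3.211 m; N'_5 = 57·cos55.9° = 32.0; c'Δl = 50.09; W sinα = 47.2
Σc'Δl = 201.8 kN/m; ΣN' = 724.1 kN/m; ΣW sinα = 272.5 kN/m
Resisting = 201.8 + 724.1·tan28.0° = 201.8 + 385.0 = 586.8 kN/m
FS = 586.8 / 272.5 = 2.153

FS = 2.15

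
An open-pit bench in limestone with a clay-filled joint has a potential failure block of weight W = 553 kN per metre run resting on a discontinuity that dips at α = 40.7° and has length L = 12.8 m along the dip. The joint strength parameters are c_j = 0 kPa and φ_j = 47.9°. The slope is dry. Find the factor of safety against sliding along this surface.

Resolving the block weight along and normal to the plane and applying the Mohr–Coulomb strength on the joint:
N' = W cosα = 553·cos40.7° = 419.2 kN/m
Driving force T = W sinα = 553·sin40.7° = 360.6 kN/m
Resisting force R = c_j·L + N'·tanφ_j = 0·12.8 + 419.2·tan47.9° = 0.0 + 464.0 = 464.0 kN/m
FS = R / T = 464.0 / 360.6 = 1.287

FS = 1.29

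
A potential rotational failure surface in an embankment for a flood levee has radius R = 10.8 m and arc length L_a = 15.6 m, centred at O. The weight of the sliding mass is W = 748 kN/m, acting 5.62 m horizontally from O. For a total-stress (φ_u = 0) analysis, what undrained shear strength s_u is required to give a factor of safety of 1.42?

s_u = 35.4 kPa

FS = s_u·L_a·R / (W·d), so s_u = FS·W·d / (L_a·R).
s_u = 1.42·748·5.62 / (15.60·10.8) = 5969.3 / 168.48 = 35.43 kPa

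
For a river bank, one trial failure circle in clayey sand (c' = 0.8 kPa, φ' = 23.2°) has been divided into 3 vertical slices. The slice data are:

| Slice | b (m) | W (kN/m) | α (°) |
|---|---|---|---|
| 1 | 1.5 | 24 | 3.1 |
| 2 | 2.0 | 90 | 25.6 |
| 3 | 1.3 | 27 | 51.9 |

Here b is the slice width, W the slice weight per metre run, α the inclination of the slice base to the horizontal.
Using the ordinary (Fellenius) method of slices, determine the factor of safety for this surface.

Ordinary method of slices: FS = Σ[c'·Δl_i + (W_i cosα_i)·tanφ'] / Σ W_i sinα_i, with Δl_i = b_i / cosα_i.
Slice 1: Δl = 1.5/cos3.1° = 1.502 m; N'_1 = 24·cos3.1° = 24.0; c'Δl = 1.20; W sinα = 1.3
Slice 2: Δl = 2.0/cos25.6° = 2.218 m; N'_2 = 90·cos25.6° = 81.2; c'Δl = 1.77; W sinα = 38.9
Slice 3: Δl = 1.3/cos51.9° = 2.107 m; N'_3 = 27·cos51.9° = 16.7; c'Δl = 1.69; W sinα = 21.2
Σc'Δl = 4.7 kN/m; ΣN' = 121.8 kN/m; ΣW sinα = 61.4 kN/m
Resisting = 4.7 + 121.8·tan23.2° = 4.7 + 52.2 = 56.9 kN/m
FS = 56.9 / 61.4 = 0.926

FS = 0.93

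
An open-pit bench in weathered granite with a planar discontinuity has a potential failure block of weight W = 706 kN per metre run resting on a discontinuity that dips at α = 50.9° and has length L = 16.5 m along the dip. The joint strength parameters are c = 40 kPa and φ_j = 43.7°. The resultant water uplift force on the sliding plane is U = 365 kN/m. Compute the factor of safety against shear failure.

FS = 1.34

Resolving the block weight along and normal to the plane and applying the Mohr–Coulomb strength on the joint:
N' = W cosα − U = 706·cos50.9° − 365 = 80.3 kN/m
Driving force T = W sinα = 706·sin50.9° = 547.9 kN/m
Resisting force R = c·L + N'·tanφ_j = 40·16.5 + 80.3·tan43.7° = 660.0 + 76.7 = 736.7 kN/m
FS = R / T = 736.7 / 547.9 = 1.345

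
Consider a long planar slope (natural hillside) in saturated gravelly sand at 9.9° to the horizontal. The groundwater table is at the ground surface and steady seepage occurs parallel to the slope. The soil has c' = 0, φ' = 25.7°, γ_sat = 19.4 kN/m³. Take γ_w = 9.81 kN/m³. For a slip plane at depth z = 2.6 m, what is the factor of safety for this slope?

FS = 1.36

With seepage parallel to the slope and the water table at the surface, the effective normal stress on the slip plane uses the buoyant unit weight γ' = γ_sat − γ_w while the driving shear stress uses γ_sat:
FS = [c' + γ' z cos²β tanφ'] / [γ_sat z sinβ cosβ]
(For c' = 0 this reduces to FS = (γ'/γ_sat)·tanφ'/tanβ.)
γ' = 19.4 − 9.81 = 9.59 kN/m³
Numerator = 0.0 + 9.59·2.6·cos²9.9°·tan25.7° = 0.0 + 9.59·2.6·0.9704·0.4813 = 11.645 kPa
Denominator = 19.4·2.6·sin9.9°·cos9.9° = 19.4·2.6·0.1719·0.9851 = 8.543 kPa
FS = 11.645 / 8.543 = 1.363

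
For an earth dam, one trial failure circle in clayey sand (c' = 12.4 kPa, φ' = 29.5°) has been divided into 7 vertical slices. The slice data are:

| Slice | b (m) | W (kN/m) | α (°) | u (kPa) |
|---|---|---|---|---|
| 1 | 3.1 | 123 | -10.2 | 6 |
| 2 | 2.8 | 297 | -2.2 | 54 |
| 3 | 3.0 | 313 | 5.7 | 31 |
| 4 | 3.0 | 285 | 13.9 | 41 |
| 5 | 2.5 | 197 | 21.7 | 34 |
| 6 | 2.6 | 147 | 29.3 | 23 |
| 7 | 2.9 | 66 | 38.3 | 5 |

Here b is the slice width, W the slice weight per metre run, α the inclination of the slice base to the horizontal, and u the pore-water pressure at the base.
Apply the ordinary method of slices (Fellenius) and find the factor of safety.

Ordinary method of slices: FS = Σ[c'·Δl_i + (W_i cosα_i − u_i·Δl_i)·tanφ'] / Σ W_i sinα_i, with Δl_i = b_i / cosα_i.
Slice 1: Δl = 3.1/cos(-10.2°) = 3.150 m; N'_1 = 123·cos(-10.2°) − 6·3.150 = 102.2; c'Δl = 39.06; W sinα = -21.8
Slice 2: Δl = 2.8/cos(-2.2°) = 2.802 m; N'_2 = 297·cos(-2.2°) − 54·2.802 = 145.5; c'Δl = 34.75; W sinα = -11.4
Slice 3: Δl = 3.0/cos5.7° = 3.015 m; N'_3 = 313·cos5.7° − 31·3.015 = 218.0; c'Δl = 37.38; W sinα = 31.1
Slice 4: Δl = 3.0/cos13.9° = 3.091 m; N'_4 = 285·cos13.9° − 41·3.091 = 149.9; c'Δl = 38.32; W sinα = 68.5
Slice 5: Δl = 2.5/cos21.7° = 2.691 m; N'_5 = 197·cos21.7° − 34·2.691 = 91.6; c'Δl = 33.36; W sinα = 72.8
Slice 6: Δl = 2.6/cos29.3° = 2.981 m; N'_6 = 147·cos29.3° − 23·2.981 = 59.6; c'Δl = 36.97; W sinα = 71.9
Slice 7: Δl = 2.9/cos38.3° = 3.695 m; N'_7 = 66·cos38.3° − 5·3.695 = 33.3; c'Δl = 45.82; W sinα = 40.9
Σc'Δl = 265.7 kN/m; ΣN' = 800.1 kN/m; ΣW sinα = 252.1 kN/m
Resisting = 265.7 + 800.1·tan29.5° = 265.7 + 452.7 = 718.3 kN/m
FS = 718.3 / 252.1 = 2.850

FS = 2.85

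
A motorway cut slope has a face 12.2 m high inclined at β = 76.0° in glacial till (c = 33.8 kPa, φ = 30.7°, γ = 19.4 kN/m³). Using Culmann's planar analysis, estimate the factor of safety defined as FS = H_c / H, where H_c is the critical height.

H_c = (4c/γ) · sinβ cosφ / [1 − cos(β − φ)]
    = (4·33.8/19.4) · sin76.0°·cos30.7° / [1 − cos45.3°]
    = 6.969 · 0.8343 / 0.2966 = 19.60 m
FS = H_c / H = 19.60 / 12.2 = 1.607

FS = 1.61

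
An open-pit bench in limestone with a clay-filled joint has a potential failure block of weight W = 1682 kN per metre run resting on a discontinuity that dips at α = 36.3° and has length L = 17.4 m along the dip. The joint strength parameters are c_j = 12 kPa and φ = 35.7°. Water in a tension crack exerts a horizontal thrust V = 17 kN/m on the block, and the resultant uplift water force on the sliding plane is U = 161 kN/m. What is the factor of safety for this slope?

FS = 1.05

Resolving the block weight along and normal to the plane and applying the Mohr–Coulomb strength on the joint:
N' = W cosα − U − V sinα = 1682·cos36.3° − 161 − 17·sin36.3° = 1184.5 kN/m
Driving force T = W sinα + V cosα = 1682·sin36.3° + 17·cos36.3° = 1009.5 kN/m
Resisting force R = c_j·L + N'·tanφ = 12·17.4 + 1184.5·tan35.7° = 208.8 + 851.2 = 1060.0 kN/m
FS = R / T = 1060.0 / 1009.5 = 1.050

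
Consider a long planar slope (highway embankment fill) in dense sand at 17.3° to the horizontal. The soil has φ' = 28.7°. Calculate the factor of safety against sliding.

FS = 1.76

For a dry cohesionless infinite slope the factor of safety is FS = tanφ' / tanβ.
FS = tan28.7° / tan17.3° = 0.5475 / 0.3115 = 1.758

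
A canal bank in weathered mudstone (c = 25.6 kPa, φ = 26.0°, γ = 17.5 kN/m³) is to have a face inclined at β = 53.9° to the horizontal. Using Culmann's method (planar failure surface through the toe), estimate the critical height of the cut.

H_c = 36.56 m

Culmann's analysis gives the critical failure plane at α_cr = (β + φ)/2 = (53.9 + 26.0)/2 = 40.0°, and the critical height
H_c = (4c/γ) · sinβ cosφ / [1 − cos(β − φ)]
    = (4·25.6/17.5) · sin53.9°·cos26.0° / [1 − cos(27.9°)]
    = 5.851 · 0.8080·0.8988 / [1 − 0.8838]
    = 5.851 · 0.7262 / 0.1162
    = 36.56 m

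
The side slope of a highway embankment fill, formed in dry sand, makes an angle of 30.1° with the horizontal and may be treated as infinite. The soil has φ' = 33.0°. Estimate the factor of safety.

FS = 1.12

For a dry cohesionless infinite slope the factor of safety is FS = tanφ' / tanβ.
FS = tan33.0° / tan30.1° = 0.6494 / 0.5797 = 1.120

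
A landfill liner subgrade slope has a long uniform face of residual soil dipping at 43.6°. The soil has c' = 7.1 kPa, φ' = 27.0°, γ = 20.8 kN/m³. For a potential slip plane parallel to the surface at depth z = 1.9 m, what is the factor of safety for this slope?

FS = 0.89

For an infinite slope with a slip plane parallel to the surface (no pore pressure): FS = [c' + γz cos²β tanφ'] / [γz sinβ cosβ].
γz = 20.8·1.9 = 39.52 kN/m²
Numerator = 7.1 + 39.52·cos²43.6°·tan27.0° = 7.1 + 39.52·0.5244·0.5095 = 17.660 kPa
Denominator = 39.52·sin43.6°·cos43.6° = 39.52·0.6896·0.7242 = 19.736 kPa
FS = 17.660 / 19.736 = 0.895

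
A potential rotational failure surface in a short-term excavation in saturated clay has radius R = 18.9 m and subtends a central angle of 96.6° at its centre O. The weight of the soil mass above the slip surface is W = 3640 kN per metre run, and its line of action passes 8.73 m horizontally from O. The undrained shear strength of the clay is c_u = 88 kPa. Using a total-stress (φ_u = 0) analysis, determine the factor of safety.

FS = 1.67

Taking moments about the centre O, the resisting moment is provided by the undrained shear strength acting along the arc:
Arc length L_a = R·θ = 18.9·(96.6°·π/180) = 18.9·1.6860 = 31.87 m
M_R = c_u·L_a·R = 88·31.87·18.9 = 52998.2 kN·m/m
M_D = W·d = 3640·8.73 = 31777.2 kN·m/m
FS = M_R / M_D = 52998.2 / 31777.2 = 1.668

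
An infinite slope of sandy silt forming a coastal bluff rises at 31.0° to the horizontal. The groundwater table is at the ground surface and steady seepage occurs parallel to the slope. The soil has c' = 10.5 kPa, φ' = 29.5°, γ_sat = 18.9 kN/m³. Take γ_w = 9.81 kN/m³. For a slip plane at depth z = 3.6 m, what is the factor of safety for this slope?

FS = 0.80

With seepage parallel to the slope and the water table at the surface, the effective normal stress on the slip plane uses the buoyant unit weight γ' = γ_sat − γ_w while the driving shear stress uses γ_sat:
FS = [c' + γ' z cos²β tanφ'] / [γ_sat z sinβ cosβ]
γ' = 18.9 − 9.81 = 9.09 kN/m³
Numerator = 10.5 + 9.09·3.6·cos²31.0°·tan29.5° = 10.5 + 9.09·3.6·0.7347·0.5658 = 24.103 kPa
Denominator = 18.9·3.6·sin31.0°·cos31.0° = 18.9·3.6·0.5150·0.8572 = 30.038 kPa
FS = 24.103 / 30.038 = 0.802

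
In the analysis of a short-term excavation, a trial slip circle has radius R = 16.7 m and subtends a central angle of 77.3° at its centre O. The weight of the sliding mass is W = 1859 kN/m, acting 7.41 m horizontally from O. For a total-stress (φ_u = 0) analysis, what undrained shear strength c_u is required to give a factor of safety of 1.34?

FS = c_u·L_a·R / (W·d), so c_u = FS·W·d / (L_a·R).
Arc length L_a = R·θ = 16.7·(77.3°·π/180) = 16.7·1.3491 = 22.53 m
c_u = 1.34·1859·7.41 / (22.53·16.7) = 18458.8 / 376.26 = 49.06 kPa

c_u = 49.1 kPa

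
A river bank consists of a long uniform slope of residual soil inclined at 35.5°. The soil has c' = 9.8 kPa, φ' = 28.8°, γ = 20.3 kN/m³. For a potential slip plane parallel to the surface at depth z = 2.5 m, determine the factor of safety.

FS = 1.18

For an infinite slope with a slip plane parallel to the surface (no pore pressure): FS = [c' + γz cos²β tanφ'] / [γz sinβ cosβ].
γz = 20.3·2.5 = 50.75 kN/m²
Numerator = 9.8 + 50.75·cos²35.5°·tan28.8° = 9.8 + 50.75·0.6628·0.5498 = 28.292 kPa
Denominator = 50.75·sin35.5°·cos35.5° = 50.75·0.5807·0.8141 = 23.993 kPa
FS = 28.292 / 23.993 = 1.179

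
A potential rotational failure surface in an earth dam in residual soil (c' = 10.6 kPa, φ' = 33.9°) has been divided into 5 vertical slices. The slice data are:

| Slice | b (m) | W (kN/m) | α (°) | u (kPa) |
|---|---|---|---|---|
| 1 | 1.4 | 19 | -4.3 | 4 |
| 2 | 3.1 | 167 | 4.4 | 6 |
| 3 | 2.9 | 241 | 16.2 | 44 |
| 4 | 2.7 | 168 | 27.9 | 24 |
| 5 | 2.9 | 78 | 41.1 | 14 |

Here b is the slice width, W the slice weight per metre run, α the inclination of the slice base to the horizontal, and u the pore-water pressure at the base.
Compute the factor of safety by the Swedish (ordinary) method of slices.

FS = 1.83

Ordinary method of slices: FS = Σ[c'·Δl_i + (W_i cosα_i − u_i·Δl_i)·tanφ'] / Σ W_i sinα_i, with Δl_i = b_i / cosα_i.
Slice 1: Δl = 1.4/cos(-4.3°) = 1.404 m; N'_1 = 19·cos(-4.3°) − 4·1.404 = 13.3; c'Δl = 14.88; W sinα = -1.4
Slice 2: Δl = 3.1/cos4.4° = 3.109 m; N'_2 = 167·cos4.4° − 6·3.109 = 147.9; c'Δl = 32.96; W sinα = 12.8
Slice 3: Δl = 2.9/cos16.2° = 3.020 m; N'_3 = 241·cos16.2° − 44·3.020 = 98.6; c'Δl = 32.01; W sinα = 67.2
Slice 4: Δl = 2.7/cos27.9° = 3.055 m; N'_4 = 168·cos27.9° − 24·3.055 = 75.2; c'Δl = 32.38; W sinα = 78.6
Slice 5: Δl = 2.9/cos41.1° = 3.848 m; N'_5 = 78·cos41.1° − 14·3.848 = 4.9; c'Δl = 40.79; W sinα = 51.3
Σc'Δl = 153.0 kN/m; ΣN' = 339.8 kN/m; ΣW sinα = 208.5 kN/m
Resisting = 153.0 + 339.8·tan33.9° = 153.0 + 228.3 = 381.4 kN/m
FS = 381.4 / 208.5 = 1.829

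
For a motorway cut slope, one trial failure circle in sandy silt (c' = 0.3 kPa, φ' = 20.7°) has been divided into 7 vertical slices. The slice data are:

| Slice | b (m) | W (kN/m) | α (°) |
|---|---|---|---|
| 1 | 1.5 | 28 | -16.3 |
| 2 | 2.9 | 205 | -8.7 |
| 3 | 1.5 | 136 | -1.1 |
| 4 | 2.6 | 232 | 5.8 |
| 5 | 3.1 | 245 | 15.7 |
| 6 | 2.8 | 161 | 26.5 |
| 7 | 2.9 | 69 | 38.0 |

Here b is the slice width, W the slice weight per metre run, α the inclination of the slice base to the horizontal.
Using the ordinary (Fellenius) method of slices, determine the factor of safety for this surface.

FS = 2.43

Ordinary method of slices: FS = Σ[c'·Δl_i + (W_i cosα_i)·tanφ'] / Σ W_i sinα_i, with Δl_i = b_i / cosα_i.
Slice 1: Δl = 1.5/cos(-16.3°) = 1.563 m; N'_1 = 28·cos(-16.3°) = 26.9; c'Δl = 0.47; W sinα = -7.9
Slice 2: Δl = 2.9/cos(-8.7°) = 2.934 m; N'_2 = 205·cos(-8.7°) = 202.6; c'Δl = 0.88; W sinα = -31.0
Slice 3: Δl = 1.5/cos(-1.1°) = 1.500 m; N'_3 = 136·cos(-1.1°) = 136.0; c'Δl = 0.45; W sinα = -2.6
Slice 4: Δl = 2.6/cos5.8° = 2.613 m; N'_4 = 232·cos5.8° = 230.8; c'Δl = 0.78; W sinα = 23.4
Slice 5: Δl = 3.1/cos15.7° = 3.220 m; N'_5 = 245·cos15.7° = 235.9; c'Δl = 0.97; W sinα = 66.3
Slice 6: Δl = 2.8/cos26.5° = 3.129 m; N'_6 = 161·cos26.5° = 144.1; c'Δl = 0.94; W sinα = 71.8
Slice 7: Δl = 2.9/cos38.0° = 3.680 m; N'_7 = 69·cos38.0° = 54.4; c'Δl = 1.10; W sinα = 42.5
Σc'Δl = 5.6 kN/m; ΣN' = 1030.6 kN/m; ΣW sinα = 162.6 kN/m
Resisting = 5.6 + 1030.6·tan20.7° = 5.6 + 389.4 = 395.0 kN/m
FS = 395.0 / 162.6 = 2.430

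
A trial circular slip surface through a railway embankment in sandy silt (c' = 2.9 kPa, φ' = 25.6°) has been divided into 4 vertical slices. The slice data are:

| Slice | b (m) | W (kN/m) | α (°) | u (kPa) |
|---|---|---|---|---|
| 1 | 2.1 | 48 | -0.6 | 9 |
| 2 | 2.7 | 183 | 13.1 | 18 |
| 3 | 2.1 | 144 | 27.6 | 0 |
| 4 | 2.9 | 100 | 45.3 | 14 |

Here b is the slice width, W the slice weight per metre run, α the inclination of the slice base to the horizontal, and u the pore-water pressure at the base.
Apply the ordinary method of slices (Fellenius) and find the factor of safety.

Ordinary method of slices: FS = Σ[c'·Δl_i + (W_i cosα_i − u_i·Δl_i)·tanφ'] / Σ W_i sinα_i, with Δl_i = b_i / cosα_i.
Slice 1: Δl = 2.1/cos(-0.6°) = 2.100 m; N'_1 = 48·cos(-0.6°) − 9·2.100 = 29.1; c'Δl = 6.09; W sinα = -0.5
Slice 2: Δl = 2.7/cos13.1° = 2.772 m; N'_2 = 183·cos13.1° − 18·2.772 = 128.3; c'Δl = 8.04; W sinα = 41.5
Slice 3: Δl = 2.1/cos27.6° = 2.370 m; N'_3 = 144·cos27.6° − 0·2.370 = 127.6; c'Δl = 6.87; W sinα = 66.7
Slice 4: Δl = 2.9/cos45.3° = 4.123 m; N'_4 = 100·cos45.3° − 14·4.123 = 12.6; c'Δl = 11.96; W sinα = 71.1
Σc'Δl = 33.0 kN/m; ΣN' = 297.7 kN/m; ΣW sinα = 178.8 kN/m
Resisting = 33.0 + 297.7·tan25.6° = 33.0 + 142.6 = 175.6 kN/m
FS = 175.6 / 178.8 = 0.982

FS = 0.98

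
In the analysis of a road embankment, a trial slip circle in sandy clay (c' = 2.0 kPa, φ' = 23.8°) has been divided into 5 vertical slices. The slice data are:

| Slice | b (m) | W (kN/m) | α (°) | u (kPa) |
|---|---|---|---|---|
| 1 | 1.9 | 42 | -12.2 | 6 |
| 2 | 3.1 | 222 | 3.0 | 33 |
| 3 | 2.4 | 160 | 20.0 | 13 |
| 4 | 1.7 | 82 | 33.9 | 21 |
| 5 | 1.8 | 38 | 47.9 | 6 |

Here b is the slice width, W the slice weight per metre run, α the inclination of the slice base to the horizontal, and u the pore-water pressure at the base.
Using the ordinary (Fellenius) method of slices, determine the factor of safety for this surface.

FS = 1.20

Ordinary method of slices: FS = Σ[c'·Δl_i + (W_i cosα_i − u_i·Δl_i)·tanφ'] / Σ W_i sinα_i, with Δl_i = b_i / cosα_i.
Slice 1: Δl = 1.9/cos(-12.2°) = 1.944 m; N'_1 = 42·cos(-12.2°) − 6·1.944 = 29.4; c'Δl = 3.89; W sinα = -8.9
Slice 2: Δl = 3.1/cos3.0° = 3.104 m; N'_2 = 222·cos3.0° − 33·3.104 = 119.3; c'Δl = 6.21; W sinα = 11.6
Slice 3: Δl = 2.4/cos20.0° = 2.554 m; N'_3 = 160·cos20.0° − 13·2.554 = 117.1; c'Δl = 5.11; W sinα = 54.7
Slice 4: Δl = 1.7/cos33.9° = 2.048 m; N'_4 = 82·cos33.9° − 21·2.048 = 25.0; c'Δl = 4.10; W sinα = 45.7
Slice 5: Δl = 1.8/cos47.9° = 2.685 m; N'_5 = 38·cos47.9° − 6·2.685 = 9.4; c'Δl = 5.37; W sinα = 28.2
Σc'Δl = 24.7 kN/m; ΣN' = 300.2 kN/m; ΣW sinα = 131.4 kN/m
Resisting = 24.7 + 300.2·tan23.8° = 24.7 + 132.4 = 157.1 kN/m
FS = 157.1 / 131.4 = 1.195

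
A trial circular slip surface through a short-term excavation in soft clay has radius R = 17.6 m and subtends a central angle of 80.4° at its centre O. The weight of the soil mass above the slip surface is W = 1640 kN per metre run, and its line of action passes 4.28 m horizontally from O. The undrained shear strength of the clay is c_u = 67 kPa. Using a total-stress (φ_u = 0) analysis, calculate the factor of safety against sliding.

Taking moments about the centre O, the resisting moment is provided by the undrained shear strength acting along the arc:
Arc length L_a = R·θ = 17.6·(80.4°·π/180) = 17.6·1.4032 = 24.70 m
M_R = c_u·L_a·R = 67·24.70·17.6 = 29122.8 kN·m/m
M_D = W·d = 1640·4.28 = 7019.2 kN·m/m
FS = M_R / M_D = 29122.8 / 7019.2 = 4.149

FS = 4.15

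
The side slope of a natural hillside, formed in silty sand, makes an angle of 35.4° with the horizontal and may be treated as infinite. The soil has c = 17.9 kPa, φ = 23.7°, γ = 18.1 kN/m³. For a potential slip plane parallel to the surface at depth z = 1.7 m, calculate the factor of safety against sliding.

For an infinite slope with a slip plane parallel to the surface (no pore pressure): FS = [c + γz cos²β tanφ] / [γz sinβ cosβ].
γz = 18.1·1.7 = 30.77 kN/m²
Numerator = 17.9 + 30.77·cos²35.4°·tan23.7° = 17.9 + 30.77·0.6644·0.4390 = 26.875 kPa
Denominator = 30.77·sin35.4°·cos35.4° = 30.77·0.5793·0.8151 = 14.529 kPa
FS = 26.875 / 14.529 = 1.850

FS = 1.85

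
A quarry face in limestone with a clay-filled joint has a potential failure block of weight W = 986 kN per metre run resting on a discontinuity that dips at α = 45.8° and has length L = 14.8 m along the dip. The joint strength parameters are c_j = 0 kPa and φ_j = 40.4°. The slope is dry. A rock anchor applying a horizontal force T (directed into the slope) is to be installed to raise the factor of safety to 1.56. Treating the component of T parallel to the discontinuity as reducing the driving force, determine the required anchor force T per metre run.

T = 305 kN/m

Resolving forces along and normal to the sliding plane, with the horizontal anchor force T adding T·sinα to the effective normal force and T·cosα acting up the plane against the driving force:
FS = [c_jL + (W cosα + T sinα) tanφ_j] / [W sinα − T cosα]
Without the anchor: N' = 687.4 kN/m, driving T_d = 706.9 kN/m, resisting R = 0·14.8 + 687.4·tan40.4° = 585.0 kN/m, FS = 0.83.
Setting FS = 1.56 and solving for T:
1.56·(706.9 − T cos45.8°) = 585.0 + T sin45.8°·tan40.4°
T·(sin45.8°·tan40.4° + 1.56·cos45.8°) = 1.56·706.9 − 585.0
T·(0.7169·0.8511 + 1.56·0.6972) = 1102.7 − 585.0 = 517.7
T·1.6977 = 517.7
T = 304.9 kN/m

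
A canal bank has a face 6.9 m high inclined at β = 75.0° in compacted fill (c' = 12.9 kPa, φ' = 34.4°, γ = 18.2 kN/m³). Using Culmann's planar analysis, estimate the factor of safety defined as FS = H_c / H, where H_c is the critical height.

FS = 1.36

H_c = (4c'/γ) · sinβ cosφ' / [1 − cos(β − φ')]
    = (4·12.9/18.2) · sin75.0°·cos34.4° / [1 − cos40.6°]
    = 2.835 · 0.7970 / 0.2407 = 9.39 m
FS = H_c / H = 9.39 / 6.9 = 1.360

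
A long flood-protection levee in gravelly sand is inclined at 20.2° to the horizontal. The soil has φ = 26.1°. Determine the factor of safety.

For a dry cohesionless infinite slope the factor of safety is FS = tanφ / tanβ.
FS = tan26.1° / tan20.2° = 0.4899 / 0.3679 = 1.331

FS = 1.33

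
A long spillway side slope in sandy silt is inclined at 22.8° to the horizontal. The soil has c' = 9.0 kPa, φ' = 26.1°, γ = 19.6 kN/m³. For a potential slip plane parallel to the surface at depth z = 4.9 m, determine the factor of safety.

For an infinite slope with a slip plane parallel to the surface (no pore pressure): FS = [c' + γz cos²β tanφ'] / [γz sinβ cosβ].
γz = 19.6·4.9 = 96.04 kN/m²
Numerator = 9.0 + 96.04·cos²22.8°·tan26.1° = 9.0 + 96.04·0.8498·0.4899 = 48.984 kPa
Denominator = 96.04·sin22.8°·cos22.8° = 96.04·0.3875·0.9219 = 34.309 kPa
FS = 48.984 / 34.309 = 1.428

FS = 1.43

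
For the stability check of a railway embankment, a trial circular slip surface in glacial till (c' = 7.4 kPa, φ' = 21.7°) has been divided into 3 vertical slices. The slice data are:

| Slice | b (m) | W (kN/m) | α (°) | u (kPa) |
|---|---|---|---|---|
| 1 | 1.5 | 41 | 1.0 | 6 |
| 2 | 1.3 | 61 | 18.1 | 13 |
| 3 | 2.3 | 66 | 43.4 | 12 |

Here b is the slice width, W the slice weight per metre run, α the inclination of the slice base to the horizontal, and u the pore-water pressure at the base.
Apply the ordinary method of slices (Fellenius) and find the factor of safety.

FS = 1.19

Ordinary method of slices: FS = Σ[c'·Δl_i + (W_i cosα_i − u_i·Δl_i)·tanφ'] / Σ W_i sinα_i, with Δl_i = b_i / cosα_i.
Slice 1: Δl = 1.5/cos1.0° = 1.500 m; N'_1 = 41·cos1.0° − 6·1.500 = 32.0; c'Δl = 11.10; W sinα = 0.7
Slice 2: Δl = 1.3/cos18.1° = 1.368 m; N'_2 = 61·cos18.1° − 13·1.368 = 40.2; c'Δl = 10.12; W sinα = 19.0
Slice 3: Δl = 2.3/cos43.4° = 3.166 m; N'_3 = 66·cos43.4° − 12·3.166 = 10.0; c'Δl = 23.42; W sinα = 45.3
Σc'Δl = 44.6 kN/m; ΣN' = 82.2 kN/m; ΣW sinα = 65.0 kN/m
Resisting = 44.6 + 82.2·tan21.7° = 44.6 + 32.7 = 77.3 kN/m
FS = 77.3 / 65.0 = 1.190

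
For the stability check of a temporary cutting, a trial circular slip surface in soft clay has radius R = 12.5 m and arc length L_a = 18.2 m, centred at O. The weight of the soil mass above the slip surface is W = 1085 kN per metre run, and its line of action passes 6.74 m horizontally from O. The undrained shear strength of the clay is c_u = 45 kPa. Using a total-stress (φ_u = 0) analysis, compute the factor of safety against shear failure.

FS = 1.40

Taking moments about the centre O, the resisting moment is provided by the undrained shear strength acting along the arc:
M_R = c_u·L_a·R = 45·18.20·12.5 = 10237.5 kN·m/m
M_D = W·d = 1085·6.74 = 7312.9 kN·m/m
FS = M_R / M_D = 10237.5 / 7312.9 = 1.400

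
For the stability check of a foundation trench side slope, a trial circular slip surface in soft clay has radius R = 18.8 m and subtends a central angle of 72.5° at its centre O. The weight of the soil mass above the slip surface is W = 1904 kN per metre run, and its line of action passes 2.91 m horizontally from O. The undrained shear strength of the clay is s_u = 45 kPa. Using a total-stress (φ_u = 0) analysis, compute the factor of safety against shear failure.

Taking moments about the centre O, the resisting moment is provided by the undrained shear strength acting along the arc:
Arc length L_a = R·θ = 18.8·(72.5°·π/180) = 18.8·1.2654 = 23.79 m
M_R = s_u·L_a·R = 45·23.79·18.8 = 20125.4 kN·m/m
M_D = W·d = 1904·2.91 = 5540.6 kN·m/m
FS = M_R / M_D = 20125.4 / 5540.6 = 3.632

FS = 3.63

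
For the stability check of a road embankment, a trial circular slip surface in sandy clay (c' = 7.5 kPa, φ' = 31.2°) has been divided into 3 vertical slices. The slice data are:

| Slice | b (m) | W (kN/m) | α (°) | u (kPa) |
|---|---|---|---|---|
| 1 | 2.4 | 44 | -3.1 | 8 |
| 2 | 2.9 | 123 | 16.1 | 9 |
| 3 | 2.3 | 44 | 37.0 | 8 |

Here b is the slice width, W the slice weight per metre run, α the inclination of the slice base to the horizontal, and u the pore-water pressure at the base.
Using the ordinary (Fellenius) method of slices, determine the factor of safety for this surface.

FS = 2.40

Ordinary method of slices: FS = Σ[c'·Δl_i + (W_i cosα_i − u_i·Δl_i)·tanφ'] / Σ W_i sinα_i, with Δl_i = b_i / cosα_i.
Slice 1: Δl = 2.4/cos(-3.1°) = 2.404 m; N'_1 = 44·cos(-3.1°) − 8·2.404 = 24.7; c'Δl = 18.03; W sinα = -2.4
Slice 2: Δl = 2.9/cos16.1° = 3.018 m; N'_2 = 123·cos16.1° − 9·3.018 = 91.0; c'Δl = 22.64; W sinα = 34.1
Slice 3: Δl = 2.3/cos37.0° = 2.880 m; N'_3 = 44·cos37.0° − 8·2.880 = 12.1; c'Δl = 21.60; W sinα = 26.5
Σc'Δl = 62.3 kN/m; ΣN' = 127.8 kN/m; ΣW sinα = 58.2 kN/m
Resisting = 62.3 + 127.8·tan31.2° = 62.3 + 77.4 = 139.7 kN/m
FS = 139.7 / 58.2 = 2.399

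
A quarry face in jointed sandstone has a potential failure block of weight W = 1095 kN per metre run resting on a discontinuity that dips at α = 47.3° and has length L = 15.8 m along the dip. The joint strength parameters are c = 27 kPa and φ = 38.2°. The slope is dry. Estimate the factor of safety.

Resolving the block weight along and normal to the plane and applying the Mohr–Coulomb strength on the joint:
N' = W cosα = 1095·cos47.3° = 742.6 kN/m
Driving force T = W sinα = 1095·sin47.3° = 804.7 kN/m
Resisting force R = c·L + N'·tanφ = 27·15.8 + 742.6·tan38.2° = 426.6 + 584.4 = 1011.0 kN/m
FS = R / T = 1011.0 / 804.7 = 1.256

FS = 1.26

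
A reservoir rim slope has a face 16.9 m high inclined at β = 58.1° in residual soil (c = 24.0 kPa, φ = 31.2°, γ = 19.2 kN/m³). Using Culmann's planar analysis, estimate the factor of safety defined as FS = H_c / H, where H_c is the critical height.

FS = 1.99

H_c = (4c/γ) · sinβ cosφ / [1 − cos(β − φ)]
    = (4·24.0/19.2) · sin58.1°·cos31.2° / [1 − cos26.9°]
    = 5.000 · 0.7262 / 0.1082 = 33.56 m
FS = H_c / H = 33.56 / 16.9 = 1.986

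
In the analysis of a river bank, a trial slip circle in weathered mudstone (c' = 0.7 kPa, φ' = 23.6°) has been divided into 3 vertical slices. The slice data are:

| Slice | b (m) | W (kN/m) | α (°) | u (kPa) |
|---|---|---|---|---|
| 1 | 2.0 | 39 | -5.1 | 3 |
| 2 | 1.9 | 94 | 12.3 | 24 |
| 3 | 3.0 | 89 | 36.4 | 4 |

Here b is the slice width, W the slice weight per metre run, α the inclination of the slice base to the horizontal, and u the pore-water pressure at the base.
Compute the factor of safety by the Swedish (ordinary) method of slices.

FS = 0.93

Ordinary method of slices: FS = Σ[c'·Δl_i + (W_i cosα_i − u_i·Δl_i)·tanφ'] / Σ W_i sinα_i, with Δl_i = b_i / cosα_i.
Slice 1: Δl = 2.0/cos(-5.1°) = 2.008 m; N'_1 = 39·cos(-5.1°) − 3·2.008 = 32.8; c'Δl = 1.41; W sinα = -3.5
Slice 2: Δl = 1.9/cos12.3° = 1.945 m; N'_2 = 94·cos12.3° − 24·1.945 = 45.2; c'Δl = 1.36; W sinα = 20.0
Slice 3: Δl = 3.0/cos36.4° = 3.727 m; N'_3 = 89·cos36.4° − 4·3.727 = 56.7; c'Δl = 2.61; W sinα = 52.8
Σc'Δl = 5.4 kN/m; ΣN' = 134.7 kN/m; ΣW sinα = 69.4 kN/m
Resisting = 5.4 + 134.7·tan23.6° = 5.4 + 58.9 = 64.2 kN/m
FS = 64.2 / 69.4 = 0.926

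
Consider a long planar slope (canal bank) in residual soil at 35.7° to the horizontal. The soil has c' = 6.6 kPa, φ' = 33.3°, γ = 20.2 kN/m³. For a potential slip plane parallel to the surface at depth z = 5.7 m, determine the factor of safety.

FS = 1.04

For an infinite slope with a slip plane parallel to the surface (no pore pressure): FS = [c' + γz cos²β tanφ'] / [γz sinβ cosβ].
γz = 20.2·5.7 = 115.14 kN/m²
Numerator = 6.6 + 115.14·cos²35.7°·tan33.3° = 6.6 + 115.14·0.6595·0.6569 = 56.478 kPa
Denominator = 115.14·sin35.7°·cos35.7° = 115.14·0.5835·0.8121 = 54.563 kPa
FS = 56.478 / 54.563 = 1.035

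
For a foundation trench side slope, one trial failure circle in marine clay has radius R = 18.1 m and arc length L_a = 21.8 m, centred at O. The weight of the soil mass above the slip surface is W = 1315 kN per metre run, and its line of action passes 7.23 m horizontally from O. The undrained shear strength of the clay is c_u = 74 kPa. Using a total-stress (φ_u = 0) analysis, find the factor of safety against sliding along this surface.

FS = 3.07

Taking moments about the centre O, the resisting moment is provided by the undrained shear strength acting along the arc:
M_R = c_u·L_a·R = 74·21.80·18.1 = 29198.9 kN·m/m
M_D = W·d = 1315·7.23 = 9507.5 kN·m/m
FS = M_R / M_D = 29198.9 / 9507.5 = 3.071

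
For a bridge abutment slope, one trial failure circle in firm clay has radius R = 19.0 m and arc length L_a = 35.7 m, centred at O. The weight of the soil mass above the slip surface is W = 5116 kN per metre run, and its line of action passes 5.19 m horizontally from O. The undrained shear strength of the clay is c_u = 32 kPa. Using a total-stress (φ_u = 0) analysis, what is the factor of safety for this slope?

Taking moments about the centre O, the resisting moment is provided by the undrained shear strength acting along the arc:
M_R = c_u·L_a·R = 32·35.70·19.0 = 21705.6 kN·m/m
M_D = W·d = 5116·5.19 = 26552.0 kN·m/m
FS = M_R / M_D = 21705.6 / 26552.0 = 0.817

FS = 0.82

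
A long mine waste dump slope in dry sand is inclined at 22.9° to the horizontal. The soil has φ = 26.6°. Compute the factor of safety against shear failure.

For a dry cohesionless infinite slope the factor of safety is FS = tanφ / tanβ.
FS = tan26.6° / tan22.9° = 0.5008 / 0.4224 = 1.185

FS = 1.19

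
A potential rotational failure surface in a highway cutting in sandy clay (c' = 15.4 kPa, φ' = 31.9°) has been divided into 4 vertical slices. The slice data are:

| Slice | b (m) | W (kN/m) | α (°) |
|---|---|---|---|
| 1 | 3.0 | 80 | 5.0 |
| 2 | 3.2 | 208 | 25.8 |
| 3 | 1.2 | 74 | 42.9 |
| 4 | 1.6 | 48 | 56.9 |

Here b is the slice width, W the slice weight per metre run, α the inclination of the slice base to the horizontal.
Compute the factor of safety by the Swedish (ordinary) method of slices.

FS = 2.06

Ordinary method of slices: FS = Σ[c'·Δl_i + (W_i cosα_i)·tanφ'] / Σ W_i sinα_i, with Δl_i = b_i / cosα_i.
Slice 1: Δl = 3.0/cos5.0° = 3.011 m; N'_1 = 80·cos5.0° = 79.7; c'Δl = 46.38; W sinα = 7.0
Slice 2: Δl = 3.2/cos25.8° = 3.554 m; N'_2 = 208·cos25.8° = 187.3; c'Δl = 54.74; W sinα = 90.5
Slice 3: Δl = 1.2/cos42.9° = 1.638 m; N'_3 = 74·cos42.9° = 54.2; c'Δl = 25.23; W sinα = 50.4
Slice 4: Δl = 1.6/cos56.9° = 2.930 m; N'_4 = 48·cos56.9° = 26.2; c'Δl = 45.12; W sinα = 40.2
Σc'Δl = 171.5 kN/m; ΣN' = 347.4 kN/m; ΣW sinα = 188.1 kN/m
Resisting = 171.5 + 347.4·tan31.9° = 171.5 + 216.2 = 387.7 kN/m
FS = 387.7 / 188.1 = 2.061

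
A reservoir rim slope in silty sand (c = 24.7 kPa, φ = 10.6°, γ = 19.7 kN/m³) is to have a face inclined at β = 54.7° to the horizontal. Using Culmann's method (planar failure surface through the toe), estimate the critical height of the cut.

H_c = 14.27 m

Culmann's analysis gives the critical failure plane at α_cr = (β + φ)/2 = (54.7 + 10.6)/2 = 32.6°, and the critical height
H_c = (4c/γ) · sinβ cosφ / [1 − cos(β − φ)]
    = (4·24.7/19.7) · sin54.7°·cos10.6° / [1 − cos(44.1°)]
    = 5.015 · 0.8161·0.9829 / [1 − 0.7181]
    = 5.015 · 0.8022 / 0.2819
    = 14.27 m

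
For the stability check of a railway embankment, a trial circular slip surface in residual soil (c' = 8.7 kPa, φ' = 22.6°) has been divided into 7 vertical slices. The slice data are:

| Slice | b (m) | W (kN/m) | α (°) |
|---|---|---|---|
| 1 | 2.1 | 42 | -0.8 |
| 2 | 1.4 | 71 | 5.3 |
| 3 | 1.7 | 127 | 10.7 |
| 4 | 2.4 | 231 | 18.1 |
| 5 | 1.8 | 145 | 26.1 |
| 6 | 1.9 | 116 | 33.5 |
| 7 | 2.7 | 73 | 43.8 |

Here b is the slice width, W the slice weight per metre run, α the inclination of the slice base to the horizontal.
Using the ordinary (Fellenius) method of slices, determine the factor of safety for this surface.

Ordinary method of slices: FS = Σ[c'·Δl_i + (W_i cosα_i)·tanφ'] / Σ W_i sinα_i, with Δl_i = b_i / cosα_i.
Slice 1: Δl = 2.1/cos(-0.8°) = 2.100 m; N'_1 = 42·cos(-0.8°) = 42.0; c'Δl = 18.27; W sinα = -0.6
Slice 2: Δl = 1.4/cos5.3° = 1.406 m; N'_2 = 71·cos5.3° = 70.7; c'Δl = 12.23; W sinα = 6.6
Slice 3: Δl = 1.7/cos10.7° = 1.730 m; N'_3 = 127·cos10.7° = 124.8; c'Δl = 15.05; W sinα = 23.6
Slice 4: Δl = 2.4/cos18.1° = 2.525 m; N'_4 = 231·cos18.1° = 219.6; c'Δl = 21.97; W sinα = 71.8
Slice 5: Δl = 1.8/cos26.1° = 2.004 m; N'_5 = 145·cos26.1° = 130.2; c'Δl = 17.44; W sinα = 63.8
Slice 6: Δl = 1.9/cos33.5° = 2.278 m; N'_6 = 116·cos33.5° = 96.7; c'Δl = 19.82; W sinα = 64.0
Slice 7: Δl = 2.7/cos43.8° = 3.741 m; N'_7 = 73·cos43.8° = 52.7; c'Δl = 32.55; W sinα = 50.5
Σc'Δl = 137.3 kN/m; ΣN' = 736.7 kN/m; ΣW sinα = 279.7 kN/m
Resisting = 137.3 + 736.7·tan22.6° = 137.3 + 306.7 = 444.0 kN/m
FS = 444.0 / 279.7 = 1.588

FS = 1.59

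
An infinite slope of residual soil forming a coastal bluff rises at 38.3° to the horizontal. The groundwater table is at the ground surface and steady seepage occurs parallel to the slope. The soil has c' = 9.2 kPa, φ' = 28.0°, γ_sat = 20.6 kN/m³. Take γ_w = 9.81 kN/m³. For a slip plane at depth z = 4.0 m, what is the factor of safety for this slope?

With seepage parallel to the slope and the water table at the surface, the effective normal stress on the slip plane uses the buoyant unit weight γ' = γ_sat − γ_w while the driving shear stress uses γ_sat:
FS = [c' + γ' z cos²β tanφ'] / [γ_sat z sinβ cosβ]
γ' = 20.6 − 9.81 = 10.79 kN/m³
Numerator = 9.2 + 10.79·4.0·cos²38.3°·tan28.0° = 9.2 + 10.79·4.0·0.6159·0.5317 = 23.333 kPa
Denominator = 20.6·4.0·sin38.3°·cos38.3° = 20.6·4.0·0.6198·0.7848 = 40.078 kPa
FS = 23.333 / 40.078 = 0.582

FS = 0.58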